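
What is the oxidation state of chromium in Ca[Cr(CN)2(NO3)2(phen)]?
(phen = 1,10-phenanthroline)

+2

1 calcium outside the brackets (+2 each) → the complex ion is 2−.
Ligand charges: 1×phen neutral; 2×NO3 = -2; 2×CN = -2; sum -4.
Cr + (-4) = 2− ⇒ Cr is +2.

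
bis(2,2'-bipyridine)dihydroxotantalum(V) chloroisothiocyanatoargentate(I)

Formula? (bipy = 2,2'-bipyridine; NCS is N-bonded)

[Ta(bipy)2(OH)2][AgCl(NCS)]3

Cation [Ta…]: ligand charges -2, Ta(V) ⇒ ion charge 3+.
Anion [Ag…]: ligand charges -2, Ag(I) ⇒ ion charge 1−.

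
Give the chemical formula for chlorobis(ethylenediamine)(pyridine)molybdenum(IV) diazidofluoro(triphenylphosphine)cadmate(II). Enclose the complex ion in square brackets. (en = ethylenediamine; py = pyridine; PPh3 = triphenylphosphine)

[MoCl(en)2(py)][CdF(N3)2(PPh3)]3

Cation [Mo…]: ligand charges -1, Mo(IV) ⇒ ion charge 3+.
Anion [Cd…]: ligand charges -3, Cd(II) ⇒ ion charge 1−.
One 3+ cation requires 3 of the 1− anion.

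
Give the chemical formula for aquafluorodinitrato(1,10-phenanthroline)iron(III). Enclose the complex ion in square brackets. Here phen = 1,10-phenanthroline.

Ligands: 1 fluoro (F, -1), 2 nitrato (NO3, -1), 1 1,10-phenanthroline (phen, neutral), 1 aqua (H2O, neutral). Ligand charge sum = -3.
With Fe in oxidation state +3, the complex ion is [Fe...].

[FeF(H2O)(NO3)2(phen)]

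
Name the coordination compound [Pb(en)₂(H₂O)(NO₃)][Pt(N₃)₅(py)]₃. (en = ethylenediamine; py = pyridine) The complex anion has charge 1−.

aquabis(ethylenediamine)nitratolead(IV) pentaazido(pyridine)platinate(IV)

Both ions are complex: the cation is named first with the plain metal name, the anion second with the -ate form; each ion's ligands are alphabetised independently.
The complex anion is given as 1−; its ligand charges sum to -5, so Pt = +4.
With 3 anions per cation, the cation must be 3×1 = 3+.
Cation: ligand charges sum to -1; for the ion to be 3+, Pb = +4.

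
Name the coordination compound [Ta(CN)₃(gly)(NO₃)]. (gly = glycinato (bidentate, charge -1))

tricyano(glycinato)nitratotantalum(V)

There is no counter-ion, so the complex is neutral overall.
Ligand charges: 1×nitrato (-1 each), 3×cyano (-1 each), 1×glycinato (-1 each); total -5. So Ta + (-5) = 0, giving Ta = +5.
Ligands are named alphabetically: cyano before glycinato before nitrato.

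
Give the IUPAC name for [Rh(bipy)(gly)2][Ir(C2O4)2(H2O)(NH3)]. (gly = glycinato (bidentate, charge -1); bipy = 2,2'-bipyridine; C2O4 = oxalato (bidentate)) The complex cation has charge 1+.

(2,2'-bipyridine)bis(glycinato)rhodium(III) ammineaquadioxalatoiridate(III)

Both ions are complex: the cation is named first with the plain metal name, the anion second with the -ate form; each ion's ligands are alphabetised independently.
The complex cation is given as 1+; its ligand charges sum to -2, so Rh = +3.
A 1:1 salt means the anion carries the equal and opposite charge, 1−.
Anion: ligand charges sum to -4; for the ion to be 1−, Ir = +3.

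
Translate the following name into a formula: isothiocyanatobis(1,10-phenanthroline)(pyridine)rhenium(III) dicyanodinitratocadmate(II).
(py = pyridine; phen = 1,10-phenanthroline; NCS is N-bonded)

[Re(NCS)(phen)2(py)][Cd(CN)2(NO3)2]

Cation [Re…]: ligand charges -1, Re(III) ⇒ ion charge 2+.
Anion [Cd…]: ligand charges -4, Cd(II) ⇒ ion charge 2−.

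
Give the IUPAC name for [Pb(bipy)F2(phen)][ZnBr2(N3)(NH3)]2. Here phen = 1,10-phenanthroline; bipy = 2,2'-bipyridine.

(2,2'-bipyridine)difluoro(1,10-phenanthroline)lead(IV) ammineazidodibromozincate(II)

Both ions are complex: the cation is named first with the plain metal name, the anion second with the -ate form; each ion's ligands are alphabetised independently.
Zinc is always +2 in its complexes; the anion's ligand charges sum to -3, so the complex anion is 1−.
With 2 anions per cation, the cation must be 2×1 = 2+.
Cation: ligand charges sum to -2; for the ion to be 2+, Pb = +4.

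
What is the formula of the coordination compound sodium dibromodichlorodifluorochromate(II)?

Ligands: 2 bromo (Br, -1), 2 chloro (Cl, -1), 2 fluoro (F, -1). Ligand charge sum = -6.
With Cr in oxidation state +2, the complex ion is [Cr...]^4−.
Charge balance with sodium (+1) requires 1 complex ion per 4 sodium.

Na4[CrBr2Cl2F2]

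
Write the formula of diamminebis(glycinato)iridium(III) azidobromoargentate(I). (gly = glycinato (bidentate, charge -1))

[Ir(gly)2(NH3)2][AgBr(N3)]

Cation [Ir…]: ligand charges -2, Ir(III) ⇒ ion charge 1+.
Anion [Ag…]: ligand charges -2, Ag(I) ⇒ ion charge 1−.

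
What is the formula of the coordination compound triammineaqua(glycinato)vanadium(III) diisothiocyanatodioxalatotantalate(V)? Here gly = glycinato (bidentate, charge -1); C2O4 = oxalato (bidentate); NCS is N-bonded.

[V(gly)(H2O)(NH3)3][Ta(C2O4)2(NCS)2]2

Cation [V…]: ligand charges -1, V(III) ⇒ ion charge 2+.
Anion [Ta…]: ligand charges -6, Ta(V) ⇒ ion charge 1−.
One 2+ cation requires 2 of the 1− anion.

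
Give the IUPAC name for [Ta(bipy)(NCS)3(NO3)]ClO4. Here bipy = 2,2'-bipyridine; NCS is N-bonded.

(2,2'-bipyridine)triisothiocyanatonitratotantalum(V) perchlorate

The 1 perchlorate counter-ion carries a total charge of -1, so each complex ion is 1+.
Ligand charges: 1×nitrato (-1 each), 1×2,2'-bipyridine (neutral), 3×isothiocyanato (-1 each); total -4. So Ta + (-4) = 1+, giving Ta = +5.
Ligands are named alphabetically: bipyridine before isothiocyanato before nitrato.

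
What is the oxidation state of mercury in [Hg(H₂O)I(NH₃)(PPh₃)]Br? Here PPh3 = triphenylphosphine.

1 bromide outside the brackets (-1 each) → the complex ion is 1+.
Ligand charges: 1×PPh3 neutral; 1×H2O neutral; 1×NH3 neutral; 1×I = -1; sum -1.
Hg + (-1) = 1+ ⇒ Hg is +2.

+2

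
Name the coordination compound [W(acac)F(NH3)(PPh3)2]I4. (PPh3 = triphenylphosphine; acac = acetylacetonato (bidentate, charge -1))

(acetylacetonato)amminefluorobis(triphenylphosphine)tungsten(VI) iodide

The 4 iodide counter-ions carry a total charge of -4, so each complex ion is 4+.
Ligand charges: 2×triphenylphosphine (neutral), 1×ammine (neutral), 1×fluoro (-1 each), 1×acetylacetonato (-1 each); total -2. So W + (-2) = 4+, giving W = +6.
Ligands are named alphabetically: acetylacetonato before ammine before fluoro before triphenylphosphine.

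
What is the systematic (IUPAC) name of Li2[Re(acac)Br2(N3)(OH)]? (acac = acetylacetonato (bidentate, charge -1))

The 2 lithium counter-ions carry a total charge of +2, so each complex ion is 2−.
Ligand charges: 1×hydroxo (-1 each), 2×bromo (-1 each), 1×acetylacetonato (-1 each), 1×azido (-1 each); total -5. So Re + (-5) = 2−, giving Re = +3.
Ligands are named alphabetically: acetylacetonato before azido before bromo before hydroxo.
The complex ion is anionic, so rhenium takes the -ate form rhenate(III).

lithium (acetylacetonato)azidodibromohydroxorhenate(III)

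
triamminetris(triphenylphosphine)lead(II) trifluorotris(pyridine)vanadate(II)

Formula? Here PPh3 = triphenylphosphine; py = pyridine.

Cation [Pb…]: ligand charges 0, Pb(II) ⇒ ion charge 2+.
Anion [V…]: ligand charges -3, V(II) ⇒ ion charge 1−.
One 2+ cation requires 2 of the 1− anion.

[Pb(NH3)3(PPh3)3][VF3(py)3]2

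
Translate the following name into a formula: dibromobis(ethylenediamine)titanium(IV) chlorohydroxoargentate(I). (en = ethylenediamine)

Cation [Ti…]: ligand charges -2, Ti(IV) ⇒ ion charge 2+.
Anion [Ag…]: ligand charges -2, Ag(I) ⇒ ion charge 1−.
One 2+ cation requires 2 of the 1− anion.

[TiBr2(en)2][AgCl(OH)]2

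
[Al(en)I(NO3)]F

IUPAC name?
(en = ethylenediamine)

The 1 fluoride counter-ion carries a total charge of -1, so each complex ion is 1+.
Ligand charges: 1×nitrato (-1 each), 1×ethylenediamine (neutral), 1×iodo (-1 each); total -2. So Al + (-2) = 1+, giving Al = +3.
Ligands are named alphabetically: ethylenediamine before iodo before nitrato.

(ethylenediamine)iodonitratoaluminium(III) fluoride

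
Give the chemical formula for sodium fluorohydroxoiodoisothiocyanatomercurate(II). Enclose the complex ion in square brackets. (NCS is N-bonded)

Na2[HgFI(NCS)(OH)]

Ligands: 1 hydroxo (OH, -1), 1 iodo (I, -1), 1 isothiocyanato (NCS, -1), 1 fluoro (F, -1). Ligand charge sum = -4.
With Hg in oxidation state +2, the complex ion is [Hg...]^2−.
Charge balance with sodium (+1) requires 1 complex ion per 2 sodium.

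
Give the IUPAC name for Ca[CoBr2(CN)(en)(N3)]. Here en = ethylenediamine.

calcium azidodibromocyano(ethylenediamine)cobaltate(II)

The 1 calcium counter-ion carries a total charge of +2, so each complex ion is 2−.
Ligand charges: 2×bromo (-1 each), 1×cyano (-1 each), 1×ethylenediamine (neutral), 1×azido (-1 each); total -4. So Co + (-4) = 2−, giving Co = +2.
Ligands are named alphabetically: azido before bromo before cyano before ethylenediamine.
The complex ion is anionic, so cobalt takes the -ate form cobaltate(II).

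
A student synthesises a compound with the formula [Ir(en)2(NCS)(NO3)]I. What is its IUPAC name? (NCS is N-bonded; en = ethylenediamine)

The 1 iodide counter-ion carries a total charge of -1, so each complex ion is 1+.
Ligand charges: 1×isothiocyanato (-1 each), 2×ethylenediamine (neutral), 1×nitrato (-1 each); total -2. So Ir + (-2) = 1+, giving Ir = +3.
Ligands are named alphabetically: ethylenediamine before isothiocyanato before nitrato.

bis(ethylenediamine)isothiocyanatonitratoiridium(III) iodide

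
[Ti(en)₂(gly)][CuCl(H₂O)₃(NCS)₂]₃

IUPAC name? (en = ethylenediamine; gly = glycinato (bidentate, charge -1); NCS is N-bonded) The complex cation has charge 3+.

Both ions are complex: the cation is named first with the plain metal name, the anion second with the -ate form; each ion's ligands are alphabetised independently.
The complex cation is given as 3+; its ligand charges sum to -1, so Ti = +4.
With 3 anions per cation, each anion must be 3/3 = 1−.
Anion: ligand charges sum to -3; for the ion to be 1−, Cu = +2.

bis(ethylenediamine)(glycinato)titanium(IV) triaquachlorodiisothiocyanatocuprate(II)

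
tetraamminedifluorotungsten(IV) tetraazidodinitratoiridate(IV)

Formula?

Cation [W…]: ligand charges -2, W(IV) ⇒ ion charge 2+.
Anion [Ir…]: ligand charges -6, Ir(IV) ⇒ ion charge 2−.
One 2+ cation balances one 2− anion.

[WF2(NH3)4][Ir(N3)4(NO3)2]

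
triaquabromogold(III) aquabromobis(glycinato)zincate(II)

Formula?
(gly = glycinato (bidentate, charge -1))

[AuBr(H2O)3][ZnBr(gly)2(H2O)]2

Cation [Au…]: ligand charges -1, Au(III) ⇒ ion charge 2+.
Anion [Zn…]: ligand charges -3, Zn(II) ⇒ ion charge 1−.
One 2+ cation requires 2 of the 1− anion.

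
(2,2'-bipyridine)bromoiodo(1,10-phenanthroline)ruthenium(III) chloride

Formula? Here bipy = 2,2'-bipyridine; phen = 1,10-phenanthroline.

[Ru(bipy)BrI(phen)]Cl

Ligands: 1 bromo (Br, -1), 1 iodo (I, -1), 1 2,2'-bipyridine (bipy, neutral), 1 1,10-phenanthroline (phen, neutral). Ligand charge sum = -2.
Charge balance with chloride (-1) requires 1 complex ion per 1 chloride.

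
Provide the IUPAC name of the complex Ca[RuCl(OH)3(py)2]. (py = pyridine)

The 1 calcium counter-ion carries a total charge of +2, so each complex ion is 2−.
Ligand charges: 2×pyridine (neutral), 3×hydroxo (-1 each), 1×chloro (-1 each); total -4. So Ru + (-4) = 2−, giving Ru = +2.
Ligands are named alphabetically: chloro before hydroxo before pyridine.
The complex ion is anionic, so ruthenium takes the -ate form ruthenate(II).

calcium chlorotrihydroxobis(pyridine)ruthenate(II)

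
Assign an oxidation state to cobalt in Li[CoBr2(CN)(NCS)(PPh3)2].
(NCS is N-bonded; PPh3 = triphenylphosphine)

+3

1 lithium outside the brackets (+1 each) → the complex ion is 1−.
Ligand charges: 1×CN = -1; 1×NCS = -1; 2×Br = -2; 2×PPh3 neutral; sum -4.
Co + (-4) = 1− ⇒ Co is +3.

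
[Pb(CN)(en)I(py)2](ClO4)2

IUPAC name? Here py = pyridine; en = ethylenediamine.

The 2 perchlorate counter-ions carry a total charge of -2, so each complex ion is 2+.
Ligand charges: 1×iodo (-1 each), 2×pyridine (neutral), 1×cyano (-1 each), 1×ethylenediamine (neutral); total -2. So Pb + (-2) = 2+, giving Pb = +4.
Ligands are named alphabetically: cyano before ethylenediamine before iodo before pyridine.

cyano(ethylenediamine)iodobis(pyridine)lead(IV) perchlorate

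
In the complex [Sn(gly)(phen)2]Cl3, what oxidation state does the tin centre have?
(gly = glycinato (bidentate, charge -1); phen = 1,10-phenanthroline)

3 chloride outside the brackets (-1 each) → the complex ion is 3+.
Ligand charges: 1×gly = -1; 2×phen neutral; sum -1.
Sn + (-1) = 3+ ⇒ Sn is +4.

+4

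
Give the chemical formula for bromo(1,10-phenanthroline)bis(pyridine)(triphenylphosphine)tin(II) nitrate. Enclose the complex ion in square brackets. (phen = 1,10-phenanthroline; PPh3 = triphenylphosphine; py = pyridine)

[SnBr(phen)(PPh3)(py)2]NO3

Ligands: 1 bromo (Br, -1), 1 1,10-phenanthroline (phen, neutral), 1 triphenylphosphine (PPh3, neutral), 2 pyridine (py, neutral). Ligand charge sum = -1.
Charge balance with nitrate (-1) requires 1 complex ion per 1 nitrate.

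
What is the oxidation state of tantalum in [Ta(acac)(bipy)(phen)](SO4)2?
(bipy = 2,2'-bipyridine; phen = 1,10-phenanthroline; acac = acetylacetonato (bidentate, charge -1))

2 sulfate outside the brackets (-2 each) → the complex ion is 4+.
Ligand charges: 1×bipy neutral; 1×phen neutral; 1×acac = -1; sum -1.
Ta + (-1) = 4+ ⇒ Ta is +5.

+5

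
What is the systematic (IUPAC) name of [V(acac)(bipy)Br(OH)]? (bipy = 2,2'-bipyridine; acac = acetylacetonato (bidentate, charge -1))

There is no counter-ion, so the complex is neutral overall.
Ligand charges: 1×2,2'-bipyridine (neutral), 1×bromo (-1 each), 1×hydroxo (-1 each), 1×acetylacetonato (-1 each); total -3. So V + (-3) = 0, giving V = +3.
Ligands are named alphabetically: acetylacetonato before bipyridine before bromo before hydroxo.

(acetylacetonato)(2,2'-bipyridine)bromohydroxovanadium(III)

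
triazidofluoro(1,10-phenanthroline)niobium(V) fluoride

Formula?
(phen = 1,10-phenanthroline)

Ligands: 3 azido (N3, -1), 1 fluoro (F, -1), 1 1,10-phenanthroline (phen, neutral). Ligand charge sum = -4.
With Nb in oxidation state +5, the complex ion is [Nb...]^1+.
Charge balance with fluoride (-1) requires 1 complex ion per 1 fluoride.

[NbF(N3)3(phen)]F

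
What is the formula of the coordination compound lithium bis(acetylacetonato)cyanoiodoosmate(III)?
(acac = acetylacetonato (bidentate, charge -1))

Ligands: 1 iodo (I, -1), 1 cyano (CN, -1), 2 acetylacetonato (acac, -1). Ligand charge sum = -4.
Charge balance with lithium (+1) requires 1 complex ion per 1 lithium.

Li[Os(acac)2(CN)I]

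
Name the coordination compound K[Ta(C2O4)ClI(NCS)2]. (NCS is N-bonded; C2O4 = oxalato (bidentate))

The 1 potassium counter-ion carries a total charge of +1, so each complex ion is 1−.
Ligand charges: 2×isothiocyanato (-1 each), 1×chloro (-1 each), 1×oxalato (-2 each), 1×iodo (-1 each); total -6. So Ta + (-6) = 1−, giving Ta = +5.
Ligands are named alphabetically: chloro before iodo before isothiocyanato before oxalato.
The complex ion is anionic, so tantalum takes the -ate form tantalate(V).

potassium chloroiododiisothiocyanatooxalatotantalate(V)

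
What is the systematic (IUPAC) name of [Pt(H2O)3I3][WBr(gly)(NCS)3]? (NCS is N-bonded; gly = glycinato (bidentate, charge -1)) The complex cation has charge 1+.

triaquatriiodoplatinum(IV) bromo(glycinato)triisothiocyanatotungstate(IV)

Both ions are complex: the cation is named first with the plain metal name, the anion second with the -ate form; each ion's ligands are alphabetised independently.
The complex cation is given as 1+; its ligand charges sum to -3, so Pt = +4.
A 1:1 salt means the anion carries the equal and opposite charge, 1−.
Anion: ligand charges sum to -5; for the ion to be 1−, W = +4.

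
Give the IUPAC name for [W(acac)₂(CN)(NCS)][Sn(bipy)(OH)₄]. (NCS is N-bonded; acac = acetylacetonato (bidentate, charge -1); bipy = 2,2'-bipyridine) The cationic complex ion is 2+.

Both ions are complex: the cation is named first with the plain metal name, the anion second with the -ate form; each ion's ligands are alphabetised independently.
The complex cation is given as 2+; its ligand charges sum to -4, so W = +6.
A 1:1 salt means the anion carries the equal and opposite charge, 2−.
Anion: ligand charges sum to -4; for the ion to be 2−, Sn = +2.

bis(acetylacetonato)cyanoisothiocyanatotungsten(VI) (2,2'-bipyridine)tetrahydroxostannate(II)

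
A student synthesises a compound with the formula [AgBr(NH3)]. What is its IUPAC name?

amminebromosilver(I)

There is no counter-ion, so the complex is neutral overall.
Ligand charges: 1×bromo (-1 each), 1×ammine (neutral); total -1. So Ag + (-1) = 0, giving Ag = +1.
Ligands are named alphabetically: ammine before bromo.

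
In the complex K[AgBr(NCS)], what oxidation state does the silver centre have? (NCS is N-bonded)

1 potassium outside the brackets (+1 each) → the complex ion is 1−.
Ligand charges: 1×NCS = -1; 1×Br = -1; sum -2.
Ag + (-2) = 1− ⇒ Ag is +1.

+1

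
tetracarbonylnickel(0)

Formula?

Ligands: 4 carbonyl (CO, neutral). Ligand charge sum = 0.
With Ni in oxidation state 0, the complex ion is [Ni...].

[Ni(CO)4]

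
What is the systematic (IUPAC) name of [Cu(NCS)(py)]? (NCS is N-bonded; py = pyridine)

isothiocyanato(pyridine)copper(I)

There is no counter-ion, so the complex is neutral overall.
Ligand charges: 1×isothiocyanato (-1 each), 1×pyridine (neutral); total -1. So Cu + (-1) = 0, giving Cu = +1.
Ligands are named alphabetically: isothiocyanato before pyridine.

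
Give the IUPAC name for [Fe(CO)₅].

There is no counter-ion, so the complex is neutral overall.
Ligand charges: 5×carbonyl (neutral); total 0. So Fe + (0) = 0, giving Fe = 0.

pentacarbonyliron(0)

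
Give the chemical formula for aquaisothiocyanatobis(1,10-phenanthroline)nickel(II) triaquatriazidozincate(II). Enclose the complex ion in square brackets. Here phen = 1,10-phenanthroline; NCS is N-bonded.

Cation [Ni…]: ligand charges -1, Ni(II) ⇒ ion charge 1+.
Anion [Zn…]: ligand charges -3, Zn(II) ⇒ ion charge 1−.

[Ni(H2O)(NCS)(phen)2][Zn(H2O)3(N3)3]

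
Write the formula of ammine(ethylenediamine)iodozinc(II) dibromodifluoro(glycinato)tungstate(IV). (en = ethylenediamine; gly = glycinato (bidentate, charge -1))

Cation [Zn…]: ligand charges -1, Zn(II) ⇒ ion charge 1+.
Anion [W…]: ligand charges -5, W(IV) ⇒ ion charge 1−.

[Zn(en)I(NH3)][WBr2F2(gly)]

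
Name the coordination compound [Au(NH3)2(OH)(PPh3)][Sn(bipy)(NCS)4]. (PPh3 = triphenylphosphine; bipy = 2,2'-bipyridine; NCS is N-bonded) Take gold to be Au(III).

diamminehydroxo(triphenylphosphine)gold(III) (2,2'-bipyridine)tetraisothiocyanatostannate(II)

Au is given as +3; the cation's ligand charges sum to -1, so the complex cation is 2+.
A 1:1 salt means the anion carries the equal and opposite charge, 2−.
Anion: ligand charges sum to -4; for the ion to be 2−, Sn = +2.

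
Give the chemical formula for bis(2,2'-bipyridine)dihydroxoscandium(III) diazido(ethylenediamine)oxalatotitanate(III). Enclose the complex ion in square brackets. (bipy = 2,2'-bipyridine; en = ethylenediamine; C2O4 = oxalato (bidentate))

Cation [Sc…]: ligand charges -2, Sc(III) ⇒ ion charge 1+.
Anion [Ti…]: ligand charges -4, Ti(III) ⇒ ion charge 1−.

[Sc(bipy)2(OH)2][Ti(C2O4)(en)(N3)2]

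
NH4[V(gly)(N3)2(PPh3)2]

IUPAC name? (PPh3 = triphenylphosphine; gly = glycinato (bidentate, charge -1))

ammonium diazido(glycinato)bis(triphenylphosphine)vanadate(II)

The 1 ammonium counter-ion carries a total charge of +1, so each complex ion is 1−.
Ligand charges: 2×azido (-1 each), 2×triphenylphosphine (neutral), 1×glycinato (-1 each); total -3. So V + (-3) = 1−, giving V = +2.
The complex ion is anionic, so vanadium takes the -ate form vanadate(II).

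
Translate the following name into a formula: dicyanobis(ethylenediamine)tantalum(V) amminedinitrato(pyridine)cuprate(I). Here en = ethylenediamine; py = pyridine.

Cation [Ta…]: ligand charges -2, Ta(V) ⇒ ion charge 3+.
Anion [Cu…]: ligand charges -2, Cu(I) ⇒ ion charge 1−.
One 3+ cation requires 3 of the 1− anion.

[Ta(CN)2(en)2][Cu(NH3)(NO3)2(py)]3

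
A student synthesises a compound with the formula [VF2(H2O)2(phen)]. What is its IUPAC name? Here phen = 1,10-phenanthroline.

There is no counter-ion, so the complex is neutral overall.
Ligand charges: 2×aqua (neutral), 2×fluoro (-1 each), 1×1,10-phenanthroline (neutral); total -2. So V + (-2) = 0, giving V = +2.
Ligands are named alphabetically: aqua before fluoro before phenanthroline.

diaquadifluoro(1,10-phenanthroline)vanadium(II)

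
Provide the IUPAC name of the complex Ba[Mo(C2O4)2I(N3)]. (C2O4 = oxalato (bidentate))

The 1 barium counter-ion carries a total charge of +2, so each complex ion is 2−.
Ligand charges: 1×iodo (-1 each), 1×azido (-1 each), 2×oxalato (-2 each); total -6. So Mo + (-6) = 2−, giving Mo = +4.
The complex ion is anionic, so molybdenum takes the -ate form molybdate(IV).

barium azidoiododioxalatomolybdate(IV)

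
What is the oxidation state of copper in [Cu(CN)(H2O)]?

No counter-ion: the bracketed complex is neutral.
Ligand charges: 1×H2O neutral; 1×CN = -1; sum -1.
Cu + (-1) = 0 ⇒ Cu is +1.

+1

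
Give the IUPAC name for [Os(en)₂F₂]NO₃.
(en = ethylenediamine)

The 1 nitrate counter-ion carries a total charge of -1, so each complex ion is 1+.
Ligand charges: 2×fluoro (-1 each), 2×ethylenediamine (neutral); total -2. So Os + (-2) = 1+, giving Os = +3.
Ligands are named alphabetically: ethylenediamine before fluoro.

bis(ethylenediamine)difluoroosmium(III) nitrate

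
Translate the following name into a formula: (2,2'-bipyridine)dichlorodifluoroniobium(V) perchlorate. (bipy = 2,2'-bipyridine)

Ligands: 2 chloro (Cl, -1), 2 fluoro (F, -1), 1 2,2'-bipyridine (bipy, neutral). Ligand charge sum = -4.
With Nb in oxidation state +5, the complex ion is [Nb...]^1+.
Charge balance with perchlorate (-1) requires 1 complex ion per 1 perchlorate.

[Nb(bipy)Cl2F2]ClO4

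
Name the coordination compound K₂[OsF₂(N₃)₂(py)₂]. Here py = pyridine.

potassium diazidodifluorobis(pyridine)osmate(II)

The 2 potassium counter-ions carry a total charge of +2, so each complex ion is 2−.
Ligand charges: 2×pyridine (neutral), 2×fluoro (-1 each), 2×azido (-1 each); total -4. So Os + (-4) = 2−, giving Os = +2.
Ligands are named alphabetically: azido before fluoro before pyridine.
The complex ion is anionic, so osmium takes the -ate form osmate(II).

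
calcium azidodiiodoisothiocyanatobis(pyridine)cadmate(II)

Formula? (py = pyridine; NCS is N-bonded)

Ligands: 1 azido (N3, -1), 2 pyridine (py, neutral), 1 isothiocyanato (NCS, -1), 2 iodo (I, -1). Ligand charge sum = -4.
Charge balance with calcium (+2) requires 1 complex ion per 1 calcium.

Ca[CdI2(N3)(NCS)(py)2]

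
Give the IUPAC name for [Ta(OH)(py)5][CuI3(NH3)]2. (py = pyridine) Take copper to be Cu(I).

Both ions are complex: the cation is named first with the plain metal name, the anion second with the -ate form; each ion's ligands are alphabetised independently.
Cu is given as +1; the anion's ligand charges sum to -3, so the complex anion is 2−.
With 2 anions per cation, the cation must be 2×2 = 4+.
Cation: ligand charges sum to -1; for the ion to be 4+, Ta = +5.

hydroxopentakis(pyridine)tantalum(V) amminetriiodocuprate(I)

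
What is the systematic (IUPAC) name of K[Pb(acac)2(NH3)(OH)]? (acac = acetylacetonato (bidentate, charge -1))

The 1 potassium counter-ion carries a total charge of +1, so each complex ion is 1−.
Ligand charges: 1×ammine (neutral), 1×hydroxo (-1 each), 2×acetylacetonato (-1 each); total -3. So Pb + (-3) = 1−, giving Pb = +2.
The complex ion is anionic, so lead takes the -ate form plumbate(II).

potassium bis(acetylacetonato)amminehydroxoplumbate(II)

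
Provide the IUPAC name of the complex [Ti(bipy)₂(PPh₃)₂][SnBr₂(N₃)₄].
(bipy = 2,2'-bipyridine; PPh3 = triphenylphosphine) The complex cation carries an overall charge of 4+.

bis(2,2'-bipyridine)bis(triphenylphosphine)titanium(IV) tetraazidodibromostannate(II)

Both ions are complex: the cation is named first with the plain metal name, the anion second with the -ate form; each ion's ligands are alphabetised independently.
The complex cation is given as 4+; its ligand charges sum to 0, so Ti = +4.
A 1:1 salt means the anion carries the equal and opposite charge, 4−.
Anion: ligand charges sum to -6; for the ion to be 4−, Sn = +2.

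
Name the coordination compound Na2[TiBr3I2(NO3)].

The 2 sodium counter-ions carry a total charge of +2, so each complex ion is 2−.
Ligand charges: 3×bromo (-1 each), 1×nitrato (-1 each), 2×iodo (-1 each); total -6. So Ti + (-6) = 2−, giving Ti = +4.
Ligands are named alphabetically: bromo before iodo before nitrato.
The complex ion is anionic, so titanium takes the -ate form titanate(IV).

sodium tribromodiiodonitratotitanate(IV)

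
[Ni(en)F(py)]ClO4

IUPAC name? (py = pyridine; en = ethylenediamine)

The 1 perchlorate counter-ion carries a total charge of -1, so each complex ion is 1+.
Ligand charges: 1×fluoro (-1 each), 1×pyridine (neutral), 1×ethylenediamine (neutral); total -1. So Ni + (-1) = 1+, giving Ni = +2.
Ligands are named alphabetically: ethylenediamine before fluoro before pyridine.

(ethylenediamine)fluoro(pyridine)nickel(II) perchlorate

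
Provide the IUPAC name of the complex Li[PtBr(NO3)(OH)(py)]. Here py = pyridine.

lithium bromohydroxonitrato(pyridine)platinate(II)

The 1 lithium counter-ion carries a total charge of +1, so each complex ion is 1−.
Ligand charges: 1×pyridine (neutral), 1×nitrato (-1 each), 1×hydroxo (-1 each), 1×bromo (-1 each); total -3. So Pt + (-3) = 1−, giving Pt = +2.
Ligands are named alphabetically: bromo before hydroxo before nitrato before pyridine.
The complex ion is anionic, so platinum takes the -ate form platinate(II).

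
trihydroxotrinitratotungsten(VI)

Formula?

[W(NO3)3(OH)3]

Ligands: 3 nitrato (NO3, -1), 3 hydroxo (OH, -1). Ligand charge sum = -6.
With W in oxidation state +6, the complex ion is [W...].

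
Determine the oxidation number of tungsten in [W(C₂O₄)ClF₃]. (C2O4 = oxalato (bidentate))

+6

No counter-ion: the bracketed complex is neutral.
Ligand charges: 1×C2O4 = -2; 3×F = -3; 1×Cl = -1; sum -6.
W + (-6) = 0 ⇒ W is +6.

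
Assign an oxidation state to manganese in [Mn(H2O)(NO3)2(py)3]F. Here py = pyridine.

1 fluoride outside the brackets (-1 each) → the complex ion is 1+.
Ligand charges: 2×NO3 = -2; 1×H2O neutral; 3×py neutral; sum -2.
Mn + (-2) = 1+ ⇒ Mn is +3.

+3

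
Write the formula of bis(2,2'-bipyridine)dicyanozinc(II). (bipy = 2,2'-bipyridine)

Ligands: 2 cyano (CN, -1), 2 2,2'-bipyridine (bipy, neutral). Ligand charge sum = -2.
With Zn in oxidation state +2, the complex ion is [Zn...].

[Zn(bipy)2(CN)2]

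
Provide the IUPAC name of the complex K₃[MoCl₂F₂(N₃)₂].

The 3 potassium counter-ions carry a total charge of +3, so each complex ion is 3−.
Ligand charges: 2×chloro (-1 each), 2×fluoro (-1 each), 2×azido (-1 each); total -6. So Mo + (-6) = 3−, giving Mo = +3.
The complex ion is anionic, so molybdenum takes the -ate form molybdate(III).

potassium diazidodichlorodifluoromolybdate(III)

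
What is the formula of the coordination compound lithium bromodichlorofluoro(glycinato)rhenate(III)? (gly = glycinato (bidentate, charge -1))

Li2[ReBrCl2F(gly)]

Ligands: 1 glycinato (gly, -1), 2 chloro (Cl, -1), 1 fluoro (F, -1), 1 bromo (Br, -1). Ligand charge sum = -5.
Charge balance with lithium (+1) requires 1 complex ion per 2 lithium.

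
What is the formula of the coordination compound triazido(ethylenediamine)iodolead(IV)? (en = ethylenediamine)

Ligands: 1 iodo (I, -1), 1 ethylenediamine (en, neutral), 3 azido (N3, -1). Ligand charge sum = -4.
With Pb in oxidation state +4, the complex ion is [Pb...].

[Pb(en)I(N3)3]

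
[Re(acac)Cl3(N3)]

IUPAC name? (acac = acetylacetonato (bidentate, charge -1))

(acetylacetonato)azidotrichlororhenium(V)

There is no counter-ion, so the complex is neutral overall.
Ligand charges: 1×acetylacetonato (-1 each), 1×azido (-1 each), 3×chloro (-1 each); total -5. So Re + (-5) = 0, giving Re = +5.
Ligands are named alphabetically: acetylacetonato before azido before chloro.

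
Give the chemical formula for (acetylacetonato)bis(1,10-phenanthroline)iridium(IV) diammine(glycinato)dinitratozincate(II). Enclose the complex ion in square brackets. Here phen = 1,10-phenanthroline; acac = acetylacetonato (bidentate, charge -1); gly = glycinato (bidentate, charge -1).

[Ir(acac)(phen)2][Zn(gly)(NH3)2(NO3)2]3

Cation [Ir…]: ligand charges -1, Ir(IV) ⇒ ion charge 3+.
Anion [Zn…]: ligand charges -3, Zn(II) ⇒ ion charge 1−.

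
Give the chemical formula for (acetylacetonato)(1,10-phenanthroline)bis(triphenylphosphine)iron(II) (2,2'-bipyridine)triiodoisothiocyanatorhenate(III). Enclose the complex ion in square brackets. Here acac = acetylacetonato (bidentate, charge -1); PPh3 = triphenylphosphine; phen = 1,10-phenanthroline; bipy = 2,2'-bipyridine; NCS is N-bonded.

Cation [Fe…]: ligand charges -1, Fe(II) ⇒ ion charge 1+.
Anion [Re…]: ligand charges -4, Re(III) ⇒ ion charge 1−.
One 1+ cation balances one 1− anion.

[Fe(acac)(phen)(PPh3)2][Re(bipy)I3(NCS)]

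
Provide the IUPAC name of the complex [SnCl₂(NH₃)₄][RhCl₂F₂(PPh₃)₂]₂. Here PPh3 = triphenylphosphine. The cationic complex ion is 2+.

tetraamminedichlorotin(IV) dichlorodifluorobis(triphenylphosphine)rhodate(III)

The complex cation is given as 2+; its ligand charges sum to -2, so Sn = +4.
With 2 anions per cation, each anion must be 2/2 = 1−.
Anion: ligand charges sum to -4; for the ion to be 1−, Rh = +3.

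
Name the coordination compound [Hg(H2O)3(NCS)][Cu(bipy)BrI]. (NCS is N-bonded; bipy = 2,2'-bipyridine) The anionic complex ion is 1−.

triaquaisothiocyanatomercury(II) (2,2'-bipyridine)bromoiodocuprate(I)

The complex anion is given as 1−; its ligand charges sum to -2, so Cu = +1.
A 1:1 salt means the cation carries the equal and opposite charge, 1+.
Cation: ligand charges sum to -1; for the ion to be 1+, Hg = +2.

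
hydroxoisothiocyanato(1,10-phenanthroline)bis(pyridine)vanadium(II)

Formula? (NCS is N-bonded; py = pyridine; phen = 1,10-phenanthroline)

[V(NCS)(OH)(phen)(py)2]

Ligands: 1 isothiocyanato (NCS, -1), 2 pyridine (py, neutral), 1 1,10-phenanthroline (phen, neutral), 1 hydroxo (OH, -1). Ligand charge sum = -2.
With V in oxidation state +2, the complex ion is [V...].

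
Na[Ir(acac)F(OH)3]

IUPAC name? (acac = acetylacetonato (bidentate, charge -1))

sodium (acetylacetonato)fluorotrihydroxoiridate(IV)

The 1 sodium counter-ion carries a total charge of +1, so each complex ion is 1−.
Ligand charges: 1×acetylacetonato (-1 each), 3×hydroxo (-1 each), 1×fluoro (-1 each); total -5. So Ir + (-5) = 1−, giving Ir = +4.
Ligands are named alphabetically: acetylacetonato before fluoro before hydroxo.
The complex ion is anionic, so iridium takes the -ate form iridate(IV).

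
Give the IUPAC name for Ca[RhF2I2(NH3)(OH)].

The 1 calcium counter-ion carries a total charge of +2, so each complex ion is 2−.
Ligand charges: 1×hydroxo (-1 each), 2×fluoro (-1 each), 2×iodo (-1 each), 1×ammine (neutral); total -5. So Rh + (-5) = 2−, giving Rh = +3.
Ligands are named alphabetically: ammine before fluoro before hydroxo before iodo.
The complex ion is anionic, so rhodium takes the -ate form rhodate(III).

calcium amminedifluorohydroxodiiodorhodate(III)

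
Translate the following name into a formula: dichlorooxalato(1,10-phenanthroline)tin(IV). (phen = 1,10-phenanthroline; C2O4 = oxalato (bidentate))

Ligands: 1 1,10-phenanthroline (phen, neutral), 2 chloro (Cl, -1), 1 oxalato (C2O4, -2). Ligand charge sum = -4.
With Sn in oxidation state +4, the complex ion is [Sn...].

[Sn(C2O4)Cl2(phen)]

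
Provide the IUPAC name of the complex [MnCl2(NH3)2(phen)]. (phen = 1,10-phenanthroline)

diamminedichloro(1,10-phenanthroline)manganese(II)

There is no counter-ion, so the complex is neutral overall.
Ligand charges: 2×chloro (-1 each), 2×ammine (neutral), 1×1,10-phenanthroline (neutral); total -2. So Mn + (-2) = 0, giving Mn = +2.
Ligands are named alphabetically: ammine before chloro before phenanthroline.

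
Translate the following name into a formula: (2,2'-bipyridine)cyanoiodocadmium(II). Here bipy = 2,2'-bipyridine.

[Cd(bipy)(CN)I]

Ligands: 1 2,2'-bipyridine (bipy, neutral), 1 cyano (CN, -1), 1 iodo (I, -1). Ligand charge sum = -2.
With Cd in oxidation state +2, the complex ion is [Cd...].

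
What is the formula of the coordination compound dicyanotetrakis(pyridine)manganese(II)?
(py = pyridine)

[Mn(CN)2(py)4]

Ligands: 2 cyano (CN, -1), 4 pyridine (py, neutral). Ligand charge sum = -2.
With Mn in oxidation state +2, the complex ion is [Mn...].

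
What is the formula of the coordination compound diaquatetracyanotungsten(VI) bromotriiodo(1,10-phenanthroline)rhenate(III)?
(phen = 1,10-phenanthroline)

[W(CN)4(H2O)2][ReBrI3(phen)]2

Cation [W…]: ligand charges -4, W(VI) ⇒ ion charge 2+.
Anion [Re…]: ligand charges -4, Re(III) ⇒ ion charge 1−.
One 2+ cation requires 2 of the 1− anion.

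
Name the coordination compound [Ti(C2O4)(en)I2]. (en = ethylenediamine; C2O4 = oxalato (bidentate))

(ethylenediamine)diiodooxalatotitanium(IV)

There is no counter-ion, so the complex is neutral overall.
Ligand charges: 1×ethylenediamine (neutral), 1×oxalato (-2 each), 2×iodo (-1 each); total -4. So Ti + (-4) = 0, giving Ti = +4.
Ligands are named alphabetically: ethylenediamine before iodo before oxalato.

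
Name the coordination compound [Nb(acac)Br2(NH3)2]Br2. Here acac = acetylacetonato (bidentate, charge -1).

(acetylacetonato)diamminedibromoniobium(V) bromide

The 2 bromide counter-ions carry a total charge of -2, so each complex ion is 2+.
Ligand charges: 1×acetylacetonato (-1 each), 2×bromo (-1 each), 2×ammine (neutral); total -3. So Nb + (-3) = 2+, giving Nb = +5.
Ligands are named alphabetically: acetylacetonato before ammine before bromo.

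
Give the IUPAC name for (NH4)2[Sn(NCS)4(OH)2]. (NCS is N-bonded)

The 2 ammonium counter-ions carry a total charge of +2, so each complex ion is 2−.
Ligand charges: 2×hydroxo (-1 each), 4×isothiocyanato (-1 each); total -6. So Sn + (-6) = 2−, giving Sn = +4.
The complex ion is anionic, so tin takes the -ate form stannate(IV).

ammonium dihydroxotetraisothiocyanatostannate(IV)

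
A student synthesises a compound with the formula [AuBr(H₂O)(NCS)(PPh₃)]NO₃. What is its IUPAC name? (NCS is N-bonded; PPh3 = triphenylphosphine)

aquabromoisothiocyanato(triphenylphosphine)gold(III) nitrate

The 1 nitrate counter-ion carries a total charge of -1, so each complex ion is 1+.
Ligand charges: 1×bromo (-1 each), 1×isothiocyanato (-1 each), 1×triphenylphosphine (neutral), 1×aqua (neutral); total -2. So Au + (-2) = 1+, giving Au = +3.
Ligands are named alphabetically: aqua before bromo before isothiocyanato before triphenylphosphine.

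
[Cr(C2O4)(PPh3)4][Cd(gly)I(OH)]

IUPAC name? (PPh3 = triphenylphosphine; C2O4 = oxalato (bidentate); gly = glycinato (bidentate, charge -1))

Cadmium is always +2 in its complexes; the anion's ligand charges sum to -3, so the complex anion is 1−.
A 1:1 salt means the cation carries the equal and opposite charge, 1+.
Cation: ligand charges sum to -2; for the ion to be 1+, Cr = +3.

oxalatotetrakis(triphenylphosphine)chromium(III) (glycinato)hydroxoiodocadmate(II)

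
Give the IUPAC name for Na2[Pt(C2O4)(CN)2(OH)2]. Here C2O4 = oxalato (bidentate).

sodium dicyanodihydroxooxalatoplatinate(IV)

The 2 sodium counter-ions carry a total charge of +2, so each complex ion is 2−.
Ligand charges: 2×cyano (-1 each), 2×hydroxo (-1 each), 1×oxalato (-2 each); total -6. So Pt + (-6) = 2−, giving Pt = +4.
The complex ion is anionic, so platinum takes the -ate form platinate(IV).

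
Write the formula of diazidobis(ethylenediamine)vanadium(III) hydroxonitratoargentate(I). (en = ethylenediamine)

[V(en)2(N3)2][Ag(NO3)(OH)]

Cation [V…]: ligand charges -2, V(III) ⇒ ion charge 1+.
Anion [Ag…]: ligand charges -2, Ag(I) ⇒ ion charge 1−.
One 1+ cation balances one 1− anion.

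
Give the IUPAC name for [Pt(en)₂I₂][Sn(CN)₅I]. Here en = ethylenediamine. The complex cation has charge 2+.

bis(ethylenediamine)diiodoplatinum(IV) pentacyanoiodostannate(IV)

The complex cation is given as 2+; its ligand charges sum to -2, so Pt = +4.
A 1:1 salt means the anion carries the equal and opposite charge, 2−.
Anion: ligand charges sum to -6; for the ion to be 2−, Sn = +4.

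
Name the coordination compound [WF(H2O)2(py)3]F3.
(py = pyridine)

The 3 fluoride counter-ions carry a total charge of -3, so each complex ion is 3+.
Ligand charges: 3×pyridine (neutral), 2×aqua (neutral), 1×fluoro (-1 each); total -1. So W + (-1) = 3+, giving W = +4.
Ligands are named alphabetically: aqua before fluoro before pyridine.

diaquafluorotris(pyridine)tungsten(IV) fluoride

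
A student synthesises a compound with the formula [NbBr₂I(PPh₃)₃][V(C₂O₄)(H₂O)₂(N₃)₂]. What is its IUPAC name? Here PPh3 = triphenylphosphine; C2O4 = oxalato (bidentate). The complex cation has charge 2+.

dibromoiodotris(triphenylphosphine)niobium(V) diaquadiazidooxalatovanadate(II)

Both ions are complex: the cation is named first with the plain metal name, the anion second with the -ate form; each ion's ligands are alphabetised independently.
The complex cation is given as 2+; its ligand charges sum to -3, so Nb = +5.
A 1:1 salt means the anion carries the equal and opposite charge, 2−.
Anion: ligand charges sum to -4; for the ion to be 2−, V = +2.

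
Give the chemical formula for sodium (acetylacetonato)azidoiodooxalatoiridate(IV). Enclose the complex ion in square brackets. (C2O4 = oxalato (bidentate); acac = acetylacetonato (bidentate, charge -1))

Ligands: 1 oxalato (C2O4, -2), 1 acetylacetonato (acac, -1), 1 azido (N3, -1), 1 iodo (I, -1). Ligand charge sum = -5.
Charge balance with sodium (+1) requires 1 complex ion per 1 sodium.

Na[Ir(acac)(C2O4)I(N3)]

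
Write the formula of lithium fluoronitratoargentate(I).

Li[AgF(NO3)]

Ligands: 1 fluoro (F, -1), 1 nitrato (NO3, -1). Ligand charge sum = -2.
With Ag in oxidation state +1, the complex ion is [Ag...]^1−.
Charge balance with lithium (+1) requires 1 complex ion per 1 lithium.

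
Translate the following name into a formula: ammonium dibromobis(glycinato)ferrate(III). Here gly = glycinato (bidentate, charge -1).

Ligands: 2 glycinato (gly, -1), 2 bromo (Br, -1). Ligand charge sum = -4.
Charge balance with ammonium (+1) requires 1 complex ion per 1 ammonium.

NH4[FeBr2(gly)2]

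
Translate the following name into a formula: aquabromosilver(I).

Ligands: 1 aqua (H2O, neutral), 1 bromo (Br, -1). Ligand charge sum = -1.
With Ag in oxidation state +1, the complex ion is [Ag...].

[AgBr(H2O)]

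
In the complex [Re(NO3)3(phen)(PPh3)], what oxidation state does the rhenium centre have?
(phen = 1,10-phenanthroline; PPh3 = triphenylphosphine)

+3

No counter-ion: the bracketed complex is neutral.
Ligand charges: 1×phen neutral; 1×PPh3 neutral; 3×NO3 = -3; sum -3.
Re + (-3) = 0 ⇒ Re is +3.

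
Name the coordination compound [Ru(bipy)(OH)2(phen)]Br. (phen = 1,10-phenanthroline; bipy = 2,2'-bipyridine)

(2,2'-bipyridine)dihydroxo(1,10-phenanthroline)ruthenium(III) bromide

The 1 bromide counter-ion carries a total charge of -1, so each complex ion is 1+.
Ligand charges: 2×hydroxo (-1 each), 1×1,10-phenanthroline (neutral), 1×2,2'-bipyridine (neutral); total -2. So Ru + (-2) = 1+, giving Ru = +3.
Ligands are named alphabetically: bipyridine before hydroxo before phenanthroline.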